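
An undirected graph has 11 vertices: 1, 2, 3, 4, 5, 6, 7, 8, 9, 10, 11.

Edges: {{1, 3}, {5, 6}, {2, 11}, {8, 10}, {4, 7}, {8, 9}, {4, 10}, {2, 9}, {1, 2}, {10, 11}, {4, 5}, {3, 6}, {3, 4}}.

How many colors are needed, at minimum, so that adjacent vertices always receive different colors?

The cycle 11-2-9-8-10-11 has odd length 5, so it cannot be 2-colored; at least 3 colors are needed.
3 colors suffice: color a → {2, 4, 6, 8}; color b → {3, 5, 7, 9, 10}; color c → {1, 11}. No two adjacent vertices share a color.

3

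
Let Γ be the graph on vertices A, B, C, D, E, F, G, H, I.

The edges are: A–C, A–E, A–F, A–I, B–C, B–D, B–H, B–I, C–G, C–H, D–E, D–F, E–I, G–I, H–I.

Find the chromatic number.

A, E, I are pairwise adjacent, so at least 3 colors are needed.
3 colors suffice: A=2, B=2, C=1, D=1, E=3, F=3, G=2, H=3, I=1. Every edge joins two different colors.

3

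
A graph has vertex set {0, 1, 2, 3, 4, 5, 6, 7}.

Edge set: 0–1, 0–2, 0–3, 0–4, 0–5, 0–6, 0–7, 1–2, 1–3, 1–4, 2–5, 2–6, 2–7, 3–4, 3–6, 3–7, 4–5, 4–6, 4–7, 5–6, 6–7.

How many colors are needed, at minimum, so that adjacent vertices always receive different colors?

0, 3, 4, 6, 7 are pairwise adjacent (a clique of size 5), so at least 5 colors are needed.
5 colors suffice: color a → {0}; color b → {1, 6}; color c → {2, 4}; color d → {3, 5}; color e → {7}. Each edge has distinct colors on its endpoints.

5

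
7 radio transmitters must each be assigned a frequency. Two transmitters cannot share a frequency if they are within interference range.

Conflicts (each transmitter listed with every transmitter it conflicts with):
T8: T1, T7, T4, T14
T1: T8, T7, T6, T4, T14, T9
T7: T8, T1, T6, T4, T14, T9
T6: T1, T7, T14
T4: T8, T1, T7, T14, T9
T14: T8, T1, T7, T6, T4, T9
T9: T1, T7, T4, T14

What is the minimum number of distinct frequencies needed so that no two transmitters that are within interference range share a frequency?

5

T1, T7, T4, T14, T9 pairwise conflict, so at least 5 frequencies are needed.
5 frequencies suffice: frequency 1 → {T1}; frequency 2 → {T7}; frequency 3 → {T14}; frequency 4 → {T6, T4}; frequency 5 → {T8, T9}. Every pair that conflicts lands in different frequencies.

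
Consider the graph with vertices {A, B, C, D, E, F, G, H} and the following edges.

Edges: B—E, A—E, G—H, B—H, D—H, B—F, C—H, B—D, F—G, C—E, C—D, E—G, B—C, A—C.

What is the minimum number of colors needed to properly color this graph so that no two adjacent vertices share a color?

B, C, D, H form a clique, so at least 4 colors are needed.
One proper 4-coloring: A=2, B=2, C=1, D=4, E=3, F=3, G=1, H=3. No two adjacent vertices share a color.

4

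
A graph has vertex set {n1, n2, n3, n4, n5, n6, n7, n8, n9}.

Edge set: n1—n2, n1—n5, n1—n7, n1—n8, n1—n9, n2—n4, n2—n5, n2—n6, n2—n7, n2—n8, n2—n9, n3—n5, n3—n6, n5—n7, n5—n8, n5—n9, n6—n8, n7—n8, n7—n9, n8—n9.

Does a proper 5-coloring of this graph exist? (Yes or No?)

No

n1, n2, n5, n7, n8, n9 are pairwise adjacent (a clique of size 6), so at least 6 colors are needed.
So 5 colors are not enough.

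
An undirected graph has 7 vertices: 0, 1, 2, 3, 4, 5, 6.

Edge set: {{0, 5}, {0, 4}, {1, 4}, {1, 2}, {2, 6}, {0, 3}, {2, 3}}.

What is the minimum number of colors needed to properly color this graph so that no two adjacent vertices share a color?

The cycle 2-3-0-4-1-2 has odd length 5, so it cannot be 2-colored; at least 3 colors are needed.
3 colors suffice: color a → {0, 2}; color b → {1, 3, 5, 6}; color c → {4}. Each edge has distinct colors on its endpoints.

3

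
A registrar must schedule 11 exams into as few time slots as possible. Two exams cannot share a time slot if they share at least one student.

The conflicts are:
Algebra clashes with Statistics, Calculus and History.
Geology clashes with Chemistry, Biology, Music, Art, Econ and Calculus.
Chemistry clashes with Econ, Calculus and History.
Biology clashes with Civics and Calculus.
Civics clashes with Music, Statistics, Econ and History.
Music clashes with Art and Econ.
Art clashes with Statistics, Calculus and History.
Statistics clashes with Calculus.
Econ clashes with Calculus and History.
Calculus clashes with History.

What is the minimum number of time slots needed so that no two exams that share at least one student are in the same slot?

Geology, Chemistry, Econ, Calculus pairwise conflict, so at least 4 time slots are needed.
4 time slots suffice: time slot 1 → {Civics, Calculus}; time slot 2 → {Geology, Statistics, History}; time slot 3 → {Algebra, Biology, Art, Econ}; time slot 4 → {Chemistry, Music}. Each listed conflict is separated.

4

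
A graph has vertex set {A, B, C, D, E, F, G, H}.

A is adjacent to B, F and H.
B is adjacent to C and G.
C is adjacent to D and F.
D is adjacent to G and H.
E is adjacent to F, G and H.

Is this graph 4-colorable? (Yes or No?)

The chromatic number is 3. The cycle C-F-A-H-D-C has odd length 5, so it cannot be 2-colored; at least 3 colors are needed.
3 colors suffice: A=red, B=blue, C=red, D=green, E=green, F=blue, G=red, H=blue.
Since 4 ≥ 3, a proper 4-coloring certainly exists.

Yes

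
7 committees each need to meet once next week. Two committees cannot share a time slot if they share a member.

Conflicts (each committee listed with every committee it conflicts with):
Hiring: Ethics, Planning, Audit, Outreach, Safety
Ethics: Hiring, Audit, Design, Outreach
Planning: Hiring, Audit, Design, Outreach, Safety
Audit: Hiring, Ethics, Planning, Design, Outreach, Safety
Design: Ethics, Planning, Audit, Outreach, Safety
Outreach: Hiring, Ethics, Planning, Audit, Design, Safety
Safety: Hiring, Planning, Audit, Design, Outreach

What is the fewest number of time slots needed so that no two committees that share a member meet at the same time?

5

Hiring, Planning, Audit, Outreach, Safety all conflict with each other, so at least 5 time slots are needed.
5 time slots suffice: time slot 1 → {Outreach}; time slot 2 → {Audit}; time slot 3 → {Ethics, Safety}; time slot 4 → {Planning}; time slot 5 → {Hiring, Design}. Every pair that conflicts lands in different time slots.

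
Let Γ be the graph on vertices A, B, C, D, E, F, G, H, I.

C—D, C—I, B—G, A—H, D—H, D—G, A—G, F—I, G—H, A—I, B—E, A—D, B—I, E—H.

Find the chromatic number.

A, D, G, H are pairwise adjacent (a clique of size 4), so at least 4 colors are needed.
4 colors suffice: color 1 → {A, B, C, F}; color 2 → {D, E, I}; color 3 → {H}; color 4 → {G}. Each edge has distinct colors on its endpoints.

4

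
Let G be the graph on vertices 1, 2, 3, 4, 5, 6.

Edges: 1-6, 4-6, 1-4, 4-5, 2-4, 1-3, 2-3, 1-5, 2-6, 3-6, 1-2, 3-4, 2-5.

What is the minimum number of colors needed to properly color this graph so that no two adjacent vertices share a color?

5

1, 2, 3, 4, 6 are mutually adjacent (a clique of size 5), so at least 5 colors are needed.
One proper 5-coloring: 1=b, 2=a, 3=d, 4=c, 5=d, 6=e. Each edge has distinct colors on its endpoints.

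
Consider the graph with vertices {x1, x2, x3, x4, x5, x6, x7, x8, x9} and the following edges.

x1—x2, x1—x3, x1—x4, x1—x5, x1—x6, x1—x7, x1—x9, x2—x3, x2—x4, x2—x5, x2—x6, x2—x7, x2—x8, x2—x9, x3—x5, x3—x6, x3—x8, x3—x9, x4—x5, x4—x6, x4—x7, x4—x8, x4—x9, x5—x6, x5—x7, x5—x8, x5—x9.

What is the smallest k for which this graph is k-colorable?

x1, x2, x3, x5, x6 are mutually adjacent (a clique of size 5), so at least 5 colors are needed.
A valid assignment using 5 colors: x1=green, x2=blue, x3=yellow, x4=yellow, x5=red, x6=purple, x7=purple, x8=green, x9=purple. Each edge has distinct colors on its endpoints.

5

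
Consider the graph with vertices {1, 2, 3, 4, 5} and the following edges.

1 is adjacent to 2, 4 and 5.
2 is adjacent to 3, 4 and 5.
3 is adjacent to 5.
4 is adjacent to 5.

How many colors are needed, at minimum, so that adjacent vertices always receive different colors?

1, 2, 4, 5 are mutually adjacent (a clique of size 4), so at least 4 colors are needed.
4 colors suffice: color a → {2}; color b → {5}; color c → {1, 3}; color d → {4}. No two adjacent vertices share a color.

4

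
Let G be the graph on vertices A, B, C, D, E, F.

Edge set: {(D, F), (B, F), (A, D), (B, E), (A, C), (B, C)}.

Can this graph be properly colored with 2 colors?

The cycle A-D-F-B-C-A has odd length 5, so it cannot be 2-colored; at least 3 colors are needed.
So 2 colors are not enough.

No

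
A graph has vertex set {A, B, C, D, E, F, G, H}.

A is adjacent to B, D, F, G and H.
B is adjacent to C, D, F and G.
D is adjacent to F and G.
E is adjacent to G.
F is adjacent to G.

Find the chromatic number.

A, B, D, F, G are pairwise adjacent (a clique of size 5), so at least 5 colors are needed.
One proper 5-coloring: A=1, B=3, C=1, D=4, E=1, F=5, G=2, H=2. Each edge has distinct colors on its endpoints.

5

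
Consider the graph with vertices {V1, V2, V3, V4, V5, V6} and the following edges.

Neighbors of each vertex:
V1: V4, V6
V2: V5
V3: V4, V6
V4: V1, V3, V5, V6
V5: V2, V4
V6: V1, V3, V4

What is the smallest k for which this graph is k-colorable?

V3, V4, V6 are mutually adjacent, so at least 3 colors are needed.
One proper 3-coloring: V1=G, V2=R, V3=G, V4=R, V5=B, V6=B. No two adjacent vertices share a color.

3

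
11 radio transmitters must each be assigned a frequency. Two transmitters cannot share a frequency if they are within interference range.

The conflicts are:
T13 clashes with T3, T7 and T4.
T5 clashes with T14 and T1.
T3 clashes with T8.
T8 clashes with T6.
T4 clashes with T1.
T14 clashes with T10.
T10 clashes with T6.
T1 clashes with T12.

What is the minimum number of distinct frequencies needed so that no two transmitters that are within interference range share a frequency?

The cycle T10-T14-T5-T1-T4-T13-T3-T8-T6-T10 has odd length 9, so it cannot be 2-colored; at least 3 frequencies are needed.
3 frequencies suffice: T13=1, T5=2, T3=2, T7=2, T8=3, T4=2, T14=1, T10=2, T1=1, T6=1, T12=2. No two conflicting transmitters share a frequency.

3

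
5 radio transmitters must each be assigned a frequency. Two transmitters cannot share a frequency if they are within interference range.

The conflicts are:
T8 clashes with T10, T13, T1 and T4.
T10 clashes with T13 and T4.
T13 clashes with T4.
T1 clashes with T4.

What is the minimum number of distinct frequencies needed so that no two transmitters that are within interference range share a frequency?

4

T8, T10, T13, T4 pairwise conflict, so at least 4 frequencies are needed.
4 frequencies suffice: frequency 1 → {T8}; frequency 2 → {T4}; frequency 3 → {T13, T1}; frequency 4 → {T10}. Each listed conflict is separated.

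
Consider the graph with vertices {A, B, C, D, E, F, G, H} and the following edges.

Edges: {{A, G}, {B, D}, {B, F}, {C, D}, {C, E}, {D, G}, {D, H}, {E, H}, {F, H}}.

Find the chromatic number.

C and E are adjacent, so at least 2 colors are needed.
A valid assignment using 2 colors: A=1, B=2, C=2, D=1, E=1, F=1, G=2, H=2. No two adjacent vertices share a color.

2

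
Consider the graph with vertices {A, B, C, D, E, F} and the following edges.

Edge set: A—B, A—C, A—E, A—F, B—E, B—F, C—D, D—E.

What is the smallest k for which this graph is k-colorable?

A, B, F form a triangle, so at least 3 colors are needed.
3 colors suffice: color red → {A, D}; color blue → {B, C}; color green → {E, F}. Every edge joins two different colors.

3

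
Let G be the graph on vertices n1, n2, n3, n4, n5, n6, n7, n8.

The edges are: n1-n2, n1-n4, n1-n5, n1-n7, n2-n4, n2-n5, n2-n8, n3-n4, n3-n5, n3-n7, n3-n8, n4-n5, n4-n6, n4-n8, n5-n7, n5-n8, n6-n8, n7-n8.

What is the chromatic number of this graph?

n1, n2, n4, n5 are mutually adjacent (a clique of size 4), so at least 4 colors are needed.
4 colors suffice: color 1 → {n1, n8}; color 2 → {n5, n6}; color 3 → {n4, n7}; color 4 → {n2, n3}. No two adjacent vertices share a color.

4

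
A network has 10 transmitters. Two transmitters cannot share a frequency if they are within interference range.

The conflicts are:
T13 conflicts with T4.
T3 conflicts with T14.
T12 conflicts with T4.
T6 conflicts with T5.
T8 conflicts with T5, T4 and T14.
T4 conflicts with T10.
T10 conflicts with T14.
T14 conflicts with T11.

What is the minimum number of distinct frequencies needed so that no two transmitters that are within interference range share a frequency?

2

T12 and T4 conflict, so at least 2 frequencies are needed.
2 frequencies suffice: frequency 1 → {T5, T4, T14}; frequency 2 → {T13, T3, T12, T6, T8, T10, T11}. Every pair that conflicts lands in different frequencies.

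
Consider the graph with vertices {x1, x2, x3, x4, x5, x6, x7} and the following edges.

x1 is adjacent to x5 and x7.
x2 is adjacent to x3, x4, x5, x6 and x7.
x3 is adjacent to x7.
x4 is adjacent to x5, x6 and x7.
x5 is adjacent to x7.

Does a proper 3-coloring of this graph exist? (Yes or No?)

No

x2, x4, x5, x7 are pairwise adjacent (a clique of size 4), so at least 4 colors are needed.
So 3 colors are not enough.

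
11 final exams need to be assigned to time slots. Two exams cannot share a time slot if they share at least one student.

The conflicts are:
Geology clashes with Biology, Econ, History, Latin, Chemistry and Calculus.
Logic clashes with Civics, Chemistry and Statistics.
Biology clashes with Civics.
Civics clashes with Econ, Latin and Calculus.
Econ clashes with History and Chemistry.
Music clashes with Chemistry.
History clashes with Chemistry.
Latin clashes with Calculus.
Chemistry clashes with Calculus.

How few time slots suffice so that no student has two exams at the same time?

Geology, Econ, History, Chemistry pairwise conflict, so at least 4 time slots are needed.
4 time slots suffice: time slot 1 → {Geology, Civics, Music, Statistics}; time slot 2 → {Biology, Latin, Chemistry}; time slot 3 → {Logic, Econ, Calculus}; time slot 4 → {History}. No two conflicting exams share a time slot.

4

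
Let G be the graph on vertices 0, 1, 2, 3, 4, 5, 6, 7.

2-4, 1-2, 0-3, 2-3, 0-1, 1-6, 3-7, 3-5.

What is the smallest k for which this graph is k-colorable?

2

3 and 7 are adjacent, so at least 2 colors are needed.
2 colors suffice: color a → {1, 3, 4}; color b → {0, 2, 5, 6, 7}. No two adjacent vertices share a color.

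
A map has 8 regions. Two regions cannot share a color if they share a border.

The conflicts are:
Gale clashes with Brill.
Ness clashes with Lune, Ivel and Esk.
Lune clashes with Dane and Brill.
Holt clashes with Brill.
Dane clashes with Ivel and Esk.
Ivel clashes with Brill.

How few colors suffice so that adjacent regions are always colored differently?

Ness and Lune conflict, so at least 2 colors are needed.
One proper 2-coloring: Gale=2, Ness=1, Lune=2, Holt=2, Dane=1, Ivel=2, Brill=1, Esk=2. No two conflicting regions share a color.

2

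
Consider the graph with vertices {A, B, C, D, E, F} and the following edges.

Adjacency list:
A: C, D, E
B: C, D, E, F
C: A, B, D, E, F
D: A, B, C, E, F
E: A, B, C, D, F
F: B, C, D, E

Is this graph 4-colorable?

B, C, D, E, F are pairwise adjacent (a clique of size 5), so at least 5 colors are needed.
So 4 colors are not enough.

No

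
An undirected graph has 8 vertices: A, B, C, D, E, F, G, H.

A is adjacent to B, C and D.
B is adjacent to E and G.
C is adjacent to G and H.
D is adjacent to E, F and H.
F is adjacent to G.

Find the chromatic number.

The cycle D-H-C-G-F-D has odd length 5, so it cannot be 2-colored; at least 3 colors are needed.
One proper 3-coloring: A=2, B=1, C=1, D=1, E=2, F=3, G=2, H=2. Every edge joins two different colors.

3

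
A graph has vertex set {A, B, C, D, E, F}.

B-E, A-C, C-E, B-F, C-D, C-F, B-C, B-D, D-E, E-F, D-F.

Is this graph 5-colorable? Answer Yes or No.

The chromatic number is 5. B, C, D, E, F are mutually adjacent (a clique of size 5), so at least 5 colors are needed.
5 colors suffice: color red → {C}; color blue → {A, F}; color green → {B}; color yellow → {D}; color purple → {E}.
That is already a proper 5-coloring.

Yes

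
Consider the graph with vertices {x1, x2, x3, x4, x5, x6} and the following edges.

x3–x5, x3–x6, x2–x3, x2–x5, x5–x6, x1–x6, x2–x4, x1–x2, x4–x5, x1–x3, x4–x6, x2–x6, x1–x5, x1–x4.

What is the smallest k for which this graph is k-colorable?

5

x1, x2, x3, x5, x6 form a clique, so at least 5 colors are needed.
5 colors suffice: color red → {x5}; color blue → {x2}; color green → {x1}; color yellow → {x6}; color purple → {x3, x4}. No two adjacent vertices share a color.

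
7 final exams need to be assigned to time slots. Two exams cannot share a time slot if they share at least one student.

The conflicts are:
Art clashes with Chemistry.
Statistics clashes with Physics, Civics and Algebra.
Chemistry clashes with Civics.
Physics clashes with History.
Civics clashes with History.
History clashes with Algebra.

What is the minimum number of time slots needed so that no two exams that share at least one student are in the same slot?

2

Art and Chemistry conflict, so at least 2 time slots are needed.
2 time slots suffice: time slot 1 → {Art, Physics, Civics, Algebra}; time slot 2 → {Statistics, Chemistry, History}. Every pair that conflicts lands in different time slots.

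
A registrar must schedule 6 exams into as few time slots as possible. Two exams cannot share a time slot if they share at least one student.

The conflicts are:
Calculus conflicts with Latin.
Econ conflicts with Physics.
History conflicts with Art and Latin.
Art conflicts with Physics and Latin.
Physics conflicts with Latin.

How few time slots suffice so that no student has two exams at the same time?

3

Art, Physics, Latin all conflict with each other, so at least 3 time slots are needed.
3 time slots suffice: time slot 1 → {Econ, Latin}; time slot 2 → {Calculus, History, Physics}; time slot 3 → {Art}. No two conflicting exams share a time slot.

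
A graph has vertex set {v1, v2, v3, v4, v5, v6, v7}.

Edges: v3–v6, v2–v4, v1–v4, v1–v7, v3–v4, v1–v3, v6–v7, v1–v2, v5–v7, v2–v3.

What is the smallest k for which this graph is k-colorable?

v1, v2, v3, v4 are pairwise adjacent (a clique of size 4), so at least 4 colors are needed.
One proper 4-coloring: v1=1, v2=4, v3=2, v4=3, v5=1, v6=1, v7=2. No two adjacent vertices share a color.

4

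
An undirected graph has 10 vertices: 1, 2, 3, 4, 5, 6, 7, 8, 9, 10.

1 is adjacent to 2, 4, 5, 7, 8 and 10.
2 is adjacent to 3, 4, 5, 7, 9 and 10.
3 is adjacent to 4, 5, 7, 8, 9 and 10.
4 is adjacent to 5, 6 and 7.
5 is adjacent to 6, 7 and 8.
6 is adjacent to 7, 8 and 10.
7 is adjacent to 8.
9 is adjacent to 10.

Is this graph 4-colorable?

No

1, 2, 4, 5, 7 are pairwise adjacent (a clique of size 5), so at least 5 colors are needed.
So 4 colors are not enough.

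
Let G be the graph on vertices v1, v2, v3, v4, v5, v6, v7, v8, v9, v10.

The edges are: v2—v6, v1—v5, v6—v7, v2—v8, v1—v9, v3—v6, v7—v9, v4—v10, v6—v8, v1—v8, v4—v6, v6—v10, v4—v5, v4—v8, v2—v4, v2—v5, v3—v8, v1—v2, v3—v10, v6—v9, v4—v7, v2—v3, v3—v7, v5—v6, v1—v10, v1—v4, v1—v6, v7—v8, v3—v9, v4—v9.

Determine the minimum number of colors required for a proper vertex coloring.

5

v1, v2, v4, v6, v8 are mutually adjacent (a clique of size 5), so at least 5 colors are needed.
A valid assignment using 5 colors: v1=3, v2=5, v3=2, v4=2, v5=4, v6=1, v7=3, v8=4, v9=4, v10=4. Each edge has distinct colors on its endpoints.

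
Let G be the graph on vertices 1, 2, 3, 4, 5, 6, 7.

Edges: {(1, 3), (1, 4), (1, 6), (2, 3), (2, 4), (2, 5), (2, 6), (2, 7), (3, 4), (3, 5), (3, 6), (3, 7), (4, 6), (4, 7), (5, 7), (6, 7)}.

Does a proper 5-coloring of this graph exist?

The chromatic number is 5. 2, 3, 4, 6, 7 form a clique, so at least 5 colors are needed.
5 colors suffice: color red → {3}; color blue → {5, 6}; color green → {4}; color yellow → {1, 2}; color purple → {7}.
That is already a proper 5-coloring.

Yes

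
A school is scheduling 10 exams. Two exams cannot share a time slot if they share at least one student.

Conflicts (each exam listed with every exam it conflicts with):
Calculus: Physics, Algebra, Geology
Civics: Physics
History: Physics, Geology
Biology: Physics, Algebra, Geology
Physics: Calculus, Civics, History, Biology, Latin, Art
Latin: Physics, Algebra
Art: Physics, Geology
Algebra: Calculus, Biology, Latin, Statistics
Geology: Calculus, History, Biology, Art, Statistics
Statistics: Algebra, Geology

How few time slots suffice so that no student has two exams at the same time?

2

History and Physics conflict, so at least 2 time slots are needed.
2 time slots suffice: time slot 1 → {Physics, Algebra, Geology}; time slot 2 → {Calculus, Civics, History, Biology, Latin, Art, Statistics}. Every pair that conflicts lands in different time slots.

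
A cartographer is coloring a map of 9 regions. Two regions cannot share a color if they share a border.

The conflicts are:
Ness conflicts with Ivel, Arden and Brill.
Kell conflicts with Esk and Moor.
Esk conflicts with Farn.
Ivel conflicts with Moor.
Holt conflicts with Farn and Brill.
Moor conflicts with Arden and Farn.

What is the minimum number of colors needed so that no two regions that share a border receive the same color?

2

Esk and Farn conflict, so at least 2 colors are needed.
A valid assignment using 2 colors: Ness=1, Kell=2, Esk=1, Ivel=2, Holt=1, Moor=1, Arden=2, Farn=2, Brill=2. No two conflicting regions share a color.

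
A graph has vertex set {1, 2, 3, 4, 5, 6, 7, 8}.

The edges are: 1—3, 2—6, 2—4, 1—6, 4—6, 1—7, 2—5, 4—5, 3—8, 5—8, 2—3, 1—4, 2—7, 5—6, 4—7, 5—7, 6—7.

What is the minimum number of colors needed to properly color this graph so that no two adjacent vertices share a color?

5

2, 4, 5, 6, 7 are pairwise adjacent (a clique of size 5), so at least 5 colors are needed.
5 colors suffice: color red → {3, 6}; color blue → {7, 8}; color green → {4}; color yellow → {1, 5}; color purple → {2}. No two adjacent vertices share a color.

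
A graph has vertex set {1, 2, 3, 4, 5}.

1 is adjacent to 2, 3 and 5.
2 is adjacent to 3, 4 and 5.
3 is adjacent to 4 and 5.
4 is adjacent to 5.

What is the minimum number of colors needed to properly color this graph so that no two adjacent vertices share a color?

4

2, 3, 4, 5 form a clique, so at least 4 colors are needed.
4 colors suffice: color a → {2}; color b → {3}; color c → {5}; color d → {1, 4}. Every edge joins two different colors.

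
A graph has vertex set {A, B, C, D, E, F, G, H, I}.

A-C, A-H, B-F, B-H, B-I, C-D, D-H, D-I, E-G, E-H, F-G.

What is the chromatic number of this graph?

The cycle H-B-F-G-E-H has odd length 5, so it cannot be 2-colored; at least 3 colors are needed.
3 colors suffice: color 1 → {C, F, H, I}; color 2 → {A, B, D, E}; color 3 → {G}. Every edge joins two different colors.

3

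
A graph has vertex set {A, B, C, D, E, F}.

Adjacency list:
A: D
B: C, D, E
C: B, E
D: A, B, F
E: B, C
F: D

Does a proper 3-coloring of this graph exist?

The chromatic number is 3. B, C, E are pairwise adjacent, so at least 3 colors are needed.
3 colors suffice: color red → {C, D}; color blue → {A, B, F}; color green → {E}.
That is already a proper 3-coloring.

Yes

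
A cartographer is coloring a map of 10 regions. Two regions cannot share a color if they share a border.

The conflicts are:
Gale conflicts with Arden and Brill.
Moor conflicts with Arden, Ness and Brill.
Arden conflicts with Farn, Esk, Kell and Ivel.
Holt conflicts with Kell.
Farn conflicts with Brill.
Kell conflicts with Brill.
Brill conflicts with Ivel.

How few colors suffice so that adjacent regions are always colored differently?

Arden and Farn conflict, so at least 2 colors are needed.
2 colors suffice: color 1 → {Arden, Holt, Ness, Brill}; color 2 → {Gale, Moor, Farn, Esk, Kell, Ivel}. No two conflicting regions share a color.

2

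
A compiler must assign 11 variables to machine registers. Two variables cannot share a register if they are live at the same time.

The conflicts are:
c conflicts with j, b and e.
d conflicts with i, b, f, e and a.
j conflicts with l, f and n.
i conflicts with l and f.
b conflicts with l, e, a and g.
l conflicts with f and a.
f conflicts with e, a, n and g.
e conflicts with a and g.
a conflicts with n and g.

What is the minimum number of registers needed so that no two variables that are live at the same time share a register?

4

d, b, e, a all conflict with each other, so at least 4 registers are needed.
4 registers suffice: register 1 → {b, f}; register 2 → {j, i, a}; register 3 → {l, e, n}; register 4 → {c, d, g}. No two conflicting variables share a register.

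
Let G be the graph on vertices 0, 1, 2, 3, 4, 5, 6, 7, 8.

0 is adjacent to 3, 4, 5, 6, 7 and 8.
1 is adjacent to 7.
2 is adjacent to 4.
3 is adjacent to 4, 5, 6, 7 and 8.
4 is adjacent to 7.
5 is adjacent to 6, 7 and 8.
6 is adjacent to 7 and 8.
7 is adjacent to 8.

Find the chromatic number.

6

0, 3, 5, 6, 7, 8 are mutually adjacent (a clique of size 6), so at least 6 colors are needed.
6 colors suffice: color red → {2, 7}; color blue → {1, 3}; color green → {0}; color yellow → {4, 8}; color purple → {6}; color orange → {5}. No two adjacent vertices share a color.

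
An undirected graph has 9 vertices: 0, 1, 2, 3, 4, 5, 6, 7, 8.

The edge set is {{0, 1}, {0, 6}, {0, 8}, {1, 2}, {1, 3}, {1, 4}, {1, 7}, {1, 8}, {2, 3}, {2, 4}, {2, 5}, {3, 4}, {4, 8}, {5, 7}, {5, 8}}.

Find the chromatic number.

4

1, 2, 3, 4 are pairwise adjacent (a clique of size 4), so at least 4 colors are needed.
4 colors suffice: color a → {1, 5, 6}; color b → {0, 4, 7}; color c → {2, 8}; color d → {3}. Each edge has distinct colors on its endpoints.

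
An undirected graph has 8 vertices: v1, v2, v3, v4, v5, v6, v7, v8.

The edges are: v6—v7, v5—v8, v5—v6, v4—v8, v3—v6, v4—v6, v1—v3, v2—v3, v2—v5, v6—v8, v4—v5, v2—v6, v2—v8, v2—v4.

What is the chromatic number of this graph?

5

v2, v4, v5, v6, v8 are pairwise adjacent (a clique of size 5), so at least 5 colors are needed.
A valid assignment using 5 colors: v1=1, v2=2, v3=3, v4=3, v5=4, v6=1, v7=2, v8=5. Each edge has distinct colors on its endpoints.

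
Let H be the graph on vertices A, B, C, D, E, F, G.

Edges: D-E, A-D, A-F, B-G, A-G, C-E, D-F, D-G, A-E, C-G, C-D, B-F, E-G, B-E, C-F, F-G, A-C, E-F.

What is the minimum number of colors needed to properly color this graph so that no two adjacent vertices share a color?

6

A, C, D, E, F, G are mutually adjacent (a clique of size 6), so at least 6 colors are needed.
6 colors suffice: color 1 → {G}; color 2 → {E}; color 3 → {F}; color 4 → {A, B}; color 5 → {D}; color 6 → {C}. Every edge joins two different colors.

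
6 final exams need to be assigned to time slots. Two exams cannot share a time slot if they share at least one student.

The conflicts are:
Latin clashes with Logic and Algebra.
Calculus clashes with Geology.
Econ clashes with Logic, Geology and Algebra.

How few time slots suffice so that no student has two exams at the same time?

Econ and Logic conflict, so at least 2 time slots are needed.
2 time slots suffice: time slot 1 → {Latin, Calculus, Econ}; time slot 2 → {Logic, Geology, Algebra}. Each listed conflict is separated.

2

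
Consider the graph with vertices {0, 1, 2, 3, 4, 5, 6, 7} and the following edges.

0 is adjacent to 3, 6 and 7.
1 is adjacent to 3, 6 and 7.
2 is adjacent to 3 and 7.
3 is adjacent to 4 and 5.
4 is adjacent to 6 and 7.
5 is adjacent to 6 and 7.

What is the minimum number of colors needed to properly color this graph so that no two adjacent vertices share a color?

2

1 and 7 are adjacent, so at least 2 colors are needed.
2 colors suffice: 0=b, 1=b, 2=b, 3=a, 4=b, 5=b, 6=a, 7=a. Every edge joins two different colors.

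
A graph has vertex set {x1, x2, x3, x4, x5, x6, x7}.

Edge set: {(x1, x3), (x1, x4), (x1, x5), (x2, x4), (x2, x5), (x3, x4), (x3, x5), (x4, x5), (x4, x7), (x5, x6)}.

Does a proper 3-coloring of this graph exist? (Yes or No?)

x1, x3, x4, x5 are pairwise adjacent (a clique of size 4), so at least 4 colors are needed.
So 3 colors are not enough.

No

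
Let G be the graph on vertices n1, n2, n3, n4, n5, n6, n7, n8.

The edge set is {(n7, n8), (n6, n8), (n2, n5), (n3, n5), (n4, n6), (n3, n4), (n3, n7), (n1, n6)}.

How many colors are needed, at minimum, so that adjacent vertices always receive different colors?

The cycle n6-n8-n7-n3-n4-n6 has odd length 5, so it cannot be 2-colored; at least 3 colors are needed.
3 colors suffice: color 1 → {n2, n3, n6}; color 2 → {n1, n4, n5, n7}; color 3 → {n8}. Every edge joins two different colors.

3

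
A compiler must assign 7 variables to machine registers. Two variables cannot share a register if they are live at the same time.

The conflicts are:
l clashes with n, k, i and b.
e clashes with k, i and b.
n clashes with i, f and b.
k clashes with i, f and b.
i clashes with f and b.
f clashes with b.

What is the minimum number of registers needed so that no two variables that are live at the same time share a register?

e, k, i, b are mutually in conflict, so at least 4 registers are needed.
Using 4 registers: l=4, e=4, n=3, k=3, i=2, f=4, b=1. Every pair that conflicts lands in different registers.

4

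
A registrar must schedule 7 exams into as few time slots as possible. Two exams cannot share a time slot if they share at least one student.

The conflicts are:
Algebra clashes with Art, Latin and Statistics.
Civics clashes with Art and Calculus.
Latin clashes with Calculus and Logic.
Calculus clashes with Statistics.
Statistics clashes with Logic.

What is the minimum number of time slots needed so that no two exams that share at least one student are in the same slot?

3

The cycle Civics-Art-Algebra-Statistics-Calculus-Civics has odd length 5, so it cannot be 2-colored; at least 3 time slots are needed.
3 time slots suffice: time slot 1 → {Algebra, Calculus, Logic}; time slot 2 → {Art, Latin, Statistics}; time slot 3 → {Civics}. No two conflicting exams share a time slot.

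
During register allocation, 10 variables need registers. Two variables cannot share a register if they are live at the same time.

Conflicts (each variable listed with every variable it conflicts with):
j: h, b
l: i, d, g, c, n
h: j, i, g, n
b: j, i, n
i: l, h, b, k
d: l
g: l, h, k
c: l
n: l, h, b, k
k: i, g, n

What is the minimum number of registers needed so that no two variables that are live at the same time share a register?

l and c conflict, so at least 2 registers are needed.
2 registers suffice: j=2, l=1, h=1, b=1, i=2, d=2, g=2, c=2, n=2, k=1. Every pair that conflicts lands in different registers.

2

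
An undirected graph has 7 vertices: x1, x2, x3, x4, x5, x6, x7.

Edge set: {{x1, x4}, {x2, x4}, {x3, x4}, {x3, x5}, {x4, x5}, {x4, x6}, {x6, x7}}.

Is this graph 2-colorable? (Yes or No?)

No

x3, x4, x5 are mutually adjacent, so at least 3 colors are needed.
So 2 colors are not enough.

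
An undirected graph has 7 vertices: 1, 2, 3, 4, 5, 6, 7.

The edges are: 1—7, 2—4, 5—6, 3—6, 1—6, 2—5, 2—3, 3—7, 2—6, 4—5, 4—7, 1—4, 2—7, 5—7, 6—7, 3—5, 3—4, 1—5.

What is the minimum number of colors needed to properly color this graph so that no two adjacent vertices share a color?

5

2, 3, 5, 6, 7 are mutually adjacent (a clique of size 5), so at least 5 colors are needed.
5 colors suffice: color a → {5}; color b → {7}; color c → {4, 6}; color d → {1, 3}; color e → {2}. Every edge joins two different colors.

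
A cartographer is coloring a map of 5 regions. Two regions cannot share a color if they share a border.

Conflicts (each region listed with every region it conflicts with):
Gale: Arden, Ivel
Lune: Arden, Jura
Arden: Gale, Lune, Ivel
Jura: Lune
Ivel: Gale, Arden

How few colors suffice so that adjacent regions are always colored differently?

Gale, Arden, Ivel pairwise conflict, so at least 3 colors are needed.
One proper 3-coloring: Gale=2, Lune=2, Arden=1, Jura=1, Ivel=3. Every pair that conflicts lands in different colors.

3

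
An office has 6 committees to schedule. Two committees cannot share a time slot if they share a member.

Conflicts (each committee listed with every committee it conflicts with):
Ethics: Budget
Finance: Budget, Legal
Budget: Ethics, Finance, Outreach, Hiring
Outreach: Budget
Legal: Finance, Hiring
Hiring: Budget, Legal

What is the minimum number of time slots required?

2

Ethics and Budget conflict, so at least 2 time slots are needed.
2 time slots suffice: time slot 1 → {Budget, Legal}; time slot 2 → {Ethics, Finance, Outreach, Hiring}. No two conflicting committees share a time slot.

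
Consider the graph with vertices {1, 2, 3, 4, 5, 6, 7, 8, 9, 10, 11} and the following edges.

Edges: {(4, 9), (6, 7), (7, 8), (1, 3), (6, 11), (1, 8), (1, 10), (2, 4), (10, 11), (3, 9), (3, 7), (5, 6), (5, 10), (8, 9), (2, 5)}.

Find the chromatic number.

3

The cycle 2-5-10-1-8-9-4-2 has odd length 7, so it cannot be 2-colored; at least 3 colors are needed.
A valid assignment using 3 colors: 1=a, 2=c, 3=b, 4=b, 5=a, 6=b, 7=a, 8=b, 9=a, 10=b, 11=a. Each edge has distinct colors on its endpoints.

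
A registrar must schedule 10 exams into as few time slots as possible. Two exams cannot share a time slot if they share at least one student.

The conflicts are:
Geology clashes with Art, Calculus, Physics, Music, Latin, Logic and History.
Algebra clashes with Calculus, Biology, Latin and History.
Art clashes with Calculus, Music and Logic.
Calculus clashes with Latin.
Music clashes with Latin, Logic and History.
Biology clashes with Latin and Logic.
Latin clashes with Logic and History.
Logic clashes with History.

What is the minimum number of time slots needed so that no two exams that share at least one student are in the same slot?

Geology, Music, Latin, Logic, History are mutually in conflict, so at least 5 time slots are needed.
5 time slots suffice: time slot 1 → {Art, Physics, Latin}; time slot 2 → {Geology, Algebra}; time slot 3 → {Calculus, Logic}; time slot 4 → {Music, Biology}; time slot 5 → {History}. No two conflicting exams share a time slot.

5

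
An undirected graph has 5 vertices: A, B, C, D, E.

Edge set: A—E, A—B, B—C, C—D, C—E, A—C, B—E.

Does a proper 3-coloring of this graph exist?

No

A, B, C, E are mutually adjacent (a clique of size 4), so at least 4 colors are needed.
So 3 colors are not enough.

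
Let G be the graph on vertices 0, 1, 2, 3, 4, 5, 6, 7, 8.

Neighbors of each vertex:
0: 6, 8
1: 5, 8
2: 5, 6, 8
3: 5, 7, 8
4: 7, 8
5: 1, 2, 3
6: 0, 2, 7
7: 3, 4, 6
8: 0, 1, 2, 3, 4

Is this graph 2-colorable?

No

The cycle 7-3-5-2-6-7 has odd length 5, so it cannot be 2-colored; at least 3 colors are needed.
So 2 colors are not enough.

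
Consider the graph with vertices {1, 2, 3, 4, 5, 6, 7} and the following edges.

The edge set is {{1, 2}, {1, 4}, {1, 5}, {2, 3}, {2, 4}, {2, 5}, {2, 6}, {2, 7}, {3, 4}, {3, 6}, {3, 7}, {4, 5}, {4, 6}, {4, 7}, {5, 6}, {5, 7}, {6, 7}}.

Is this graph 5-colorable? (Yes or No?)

The chromatic number is 5. 2, 3, 4, 6, 7 form a clique, so at least 5 colors are needed.
5 colors suffice: 1=d, 2=a, 3=c, 4=b, 5=c, 6=e, 7=d.
That is already a proper 5-coloring.

Yes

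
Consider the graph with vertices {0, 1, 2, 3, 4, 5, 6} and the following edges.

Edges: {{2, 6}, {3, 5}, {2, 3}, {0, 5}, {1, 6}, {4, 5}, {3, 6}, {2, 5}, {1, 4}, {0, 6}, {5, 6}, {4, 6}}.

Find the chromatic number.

2, 3, 5, 6 are pairwise adjacent (a clique of size 4), so at least 4 colors are needed.
4 colors suffice: 0=green, 1=blue, 2=green, 3=yellow, 4=green, 5=blue, 6=red. No two adjacent vertices share a color.

4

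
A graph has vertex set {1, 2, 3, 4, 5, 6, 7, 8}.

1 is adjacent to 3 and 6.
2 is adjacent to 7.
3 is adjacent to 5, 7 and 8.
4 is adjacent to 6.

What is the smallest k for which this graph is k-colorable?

4 and 6 are adjacent, so at least 2 colors are needed.
2 colors suffice: 1=blue, 2=red, 3=red, 4=blue, 5=blue, 6=red, 7=blue, 8=blue. Every edge joins two different colors.

2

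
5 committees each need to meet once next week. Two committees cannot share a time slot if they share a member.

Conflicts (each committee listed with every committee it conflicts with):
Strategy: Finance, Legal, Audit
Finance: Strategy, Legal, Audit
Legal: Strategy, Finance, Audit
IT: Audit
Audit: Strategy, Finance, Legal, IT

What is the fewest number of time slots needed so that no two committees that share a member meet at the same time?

4

Strategy, Finance, Legal, Audit pairwise conflict, so at least 4 time slots are needed.
Using 4 time slots: Strategy=3, Finance=4, Legal=2, IT=2, Audit=1. No two conflicting committees share a time slot.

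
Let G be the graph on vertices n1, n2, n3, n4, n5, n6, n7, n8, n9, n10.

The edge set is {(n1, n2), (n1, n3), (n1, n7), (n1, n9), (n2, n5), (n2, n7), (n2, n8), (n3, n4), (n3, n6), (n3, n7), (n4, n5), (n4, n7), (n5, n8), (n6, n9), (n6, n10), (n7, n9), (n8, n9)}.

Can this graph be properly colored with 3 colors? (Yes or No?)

Yes

The chromatic number is 3. n1, n2, n7 are pairwise adjacent, so at least 3 colors are needed.
3 colors suffice: color 1 → {n5, n6, n7}; color 2 → {n2, n3, n9, n10}; color 3 → {n1, n4, n8}.
That is already a proper 3-coloring.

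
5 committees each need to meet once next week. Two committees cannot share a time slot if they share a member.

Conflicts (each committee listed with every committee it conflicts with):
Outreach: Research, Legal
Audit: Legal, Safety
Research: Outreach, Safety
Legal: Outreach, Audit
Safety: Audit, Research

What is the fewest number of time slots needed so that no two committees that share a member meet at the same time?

The cycle Legal-Audit-Safety-Research-Outreach-Legal has odd length 5, so it cannot be 2-colored; at least 3 time slots are needed.
3 time slots suffice: Outreach=2, Audit=2, Research=3, Legal=1, Safety=1. No two conflicting committees share a time slot.

3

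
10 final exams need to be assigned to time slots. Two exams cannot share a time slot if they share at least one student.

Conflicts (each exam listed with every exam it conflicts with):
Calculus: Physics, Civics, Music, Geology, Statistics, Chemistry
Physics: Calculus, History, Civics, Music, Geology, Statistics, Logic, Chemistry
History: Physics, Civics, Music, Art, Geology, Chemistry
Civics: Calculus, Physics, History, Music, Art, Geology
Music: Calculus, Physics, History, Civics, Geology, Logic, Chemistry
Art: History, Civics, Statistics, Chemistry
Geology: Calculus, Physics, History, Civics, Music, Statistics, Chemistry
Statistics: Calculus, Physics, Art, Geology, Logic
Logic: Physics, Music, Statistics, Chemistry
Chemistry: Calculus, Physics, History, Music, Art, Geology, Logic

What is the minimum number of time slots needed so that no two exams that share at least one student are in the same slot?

Calculus, Physics, Civics, Music, Geology are mutually in conflict, so at least 5 time slots are needed.
5 time slots suffice: time slot 1 → {Physics, Art}; time slot 2 → {Music, Statistics}; time slot 3 → {Geology, Logic}; time slot 4 → {Civics, Chemistry}; time slot 5 → {Calculus, History}. Every pair that conflicts lands in different time slots.

5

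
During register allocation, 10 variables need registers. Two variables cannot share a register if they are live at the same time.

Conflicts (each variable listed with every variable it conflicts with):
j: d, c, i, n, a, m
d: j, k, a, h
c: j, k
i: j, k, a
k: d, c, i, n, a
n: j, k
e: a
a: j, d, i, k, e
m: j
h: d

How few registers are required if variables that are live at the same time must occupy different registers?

j, i, a all conflict with each other, so at least 3 registers are needed.
Using 3 registers: j=1, d=3, c=2, i=3, k=1, n=2, e=1, a=2, m=2, h=1. Each listed conflict is separated.

3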